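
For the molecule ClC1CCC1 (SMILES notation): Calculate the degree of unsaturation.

Degree of unsaturation = (number of rings) + (number of π bonds).
Ring closures in the SMILES: 1.
π bonds: none → 0 DoU from unsaturation.
Total DoU = 1 + 0 = 1.

1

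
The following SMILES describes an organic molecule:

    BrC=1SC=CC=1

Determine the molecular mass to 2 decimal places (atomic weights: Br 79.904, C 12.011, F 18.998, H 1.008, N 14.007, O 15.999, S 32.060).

First, the molecular formula is C4H3BrS (counting implicit H from valence).
  Br: 1 × 79.904 = 79.904
  C: 4 × 12.011 = 48.044
  H: 3 × 1.008 = 3.024
  S: 1 × 32.060 = 32.060
Sum: 1×79.904 + 4×12.011 + 3×1.008 + 1×32.060 = 163.032 → 163.03 g/mol.

163.03 g/mol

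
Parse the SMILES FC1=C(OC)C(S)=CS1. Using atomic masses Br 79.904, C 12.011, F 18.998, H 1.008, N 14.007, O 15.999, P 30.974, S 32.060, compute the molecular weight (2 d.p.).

First, the molecular formula is C5H5FOS2 (counting implicit H from valence).
  C: 5 × 12.011 = 60.055
  F: 1 × 18.998 = 18.998
  H: 5 × 1.008 = 5.040
  O: 1 × 15.999 = 15.999
  S: 2 × 32.060 = 64.120
Sum: 5×12.011 + 1×18.998 + 5×1.008 + 1×15.999 + 2×32.060 = 164.212 → 164.21 g/mol.

164.21 g/mol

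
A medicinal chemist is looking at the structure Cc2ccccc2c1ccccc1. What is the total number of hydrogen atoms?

Walk through each heavy atom and fill implicit hydrogens from standard valence (C 4, N 3, O 2, S 2, halogen 1); for lowercase aromatic atoms, an aromatic c carries 1 H when it has two neighbours and 0 H with three, and aromatic n carries 0 H:
  atom 1: C, bond orders sum to 1 (valence 4) → 3 H
  atom 2: aromatic c, 3 neighbours → 0 H
  atom 3: aromatic c, 2 neighbours → 1 H
  atom 4: aromatic c, 2 neighbours → 1 H
  atom 5: aromatic c, 2 neighbours → 1 H
  atom 6: aromatic c, 2 neighbours → 1 H
  atom 7: aromatic c, 3 neighbours → 0 H
  atom 8: aromatic c, 3 neighbours → 0 H
  atom 9: aromatic c, 2 neighbours → 1 H
  atom 10: aromatic c, 2 neighbours → 1 H
  atom 11: aromatic c, 2 neighbours → 1 H
  atom 12: aromatic c, 2 neighbours → 1 H
  atom 13: aromatic c, 2 neighbours → 1 H
Total hydrogens: 12.

12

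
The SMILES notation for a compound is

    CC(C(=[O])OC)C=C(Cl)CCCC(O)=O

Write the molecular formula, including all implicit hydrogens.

Walk through each heavy atom and fill implicit hydrogens from standard valence (C 4, N 3, O 2, S 2, halogen 1):
  atom 1: C, bond orders sum to 1 (valence 4) → 3 H
  atom 2: C, bond orders sum to 3 (valence 4) → 1 H
  atom 3: C, bond orders sum to 4 (valence 4) → 0 H
  atom 4: O with explicit H count 0
  atom 5: O, bond orders sum to 2 (valence 2) → 0 H
  atom 6: C, bond orders sum to 1 (valence 4) → 3 H
  atom 7: C, bond orders sum to 3 (valence 4) → 1 H
  atom 8: C, bond orders sum to 4 (valence 4) → 0 H
  atom 9: Cl (halogen, monovalent) → 0 H
  atom 10: C, bond orders sum to 2 (valence 4) → 2 H
  atom 11: C, bond orders sum to 2 (valence 4) → 2 H
  atom 12: C, bond orders sum to 2 (valence 4) → 2 H
  atom 13: C, bond orders sum to 4 (valence 4) → 0 H
  atom 14: O, bond orders sum to 1 (valence 2) → 1 H
  atom 15: O, bond orders sum to 2 (valence 2) → 0 H
Totals → C:10, H:15, Cl:1, O:4.
In Hill order: C10H15ClO4.

C10H15ClO4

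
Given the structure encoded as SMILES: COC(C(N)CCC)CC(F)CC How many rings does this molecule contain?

0

In SMILES, each pair of matching ring-closure digits denotes one ring-closing bond; the number of such bonds equals the number of independent rings.
Ring-closure bonds here: 0.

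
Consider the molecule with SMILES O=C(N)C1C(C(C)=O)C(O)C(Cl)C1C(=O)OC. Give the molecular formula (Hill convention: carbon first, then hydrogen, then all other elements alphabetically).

Walk through each heavy atom and fill implicit hydrogens from standard valence (C 4, N 3, O 2, S 2, halogen 1):
  atom 1: O, bond orders sum to 2 (valence 2) → 0 H
  atom 2: C, bond orders sum to 4 (valence 4) → 0 H
  atom 3: N, bond orders sum to 1 (valence 3) → 2 H
  atom 4: C, bond orders sum to 3 (valence 4) → 1 H
  atom 5: C, bond orders sum to 3 (valence 4) → 1 H
  atom 6: C, bond orders sum to 4 (valence 4) → 0 H
  atom 7: C, bond orders sum to 1 (valence 4) → 3 H
  atom 8: O, bond orders sum to 2 (valence 2) → 0 H
  atom 9: C, bond orders sum to 3 (valence 4) → 1 H
  atom 10: O, bond orders sum to 1 (valence 2) → 1 H
  atom 11: C, bond orders sum to 3 (valence 4) → 1 H
  atom 12: Cl (halogen, monovalent) → 0 H
  atom 13: C, bond orders sum to 3 (valence 4) → 1 H
  atom 14: C, bond orders sum to 4 (valence 4) → 0 H
  atom 15: O, bond orders sum to 2 (valence 2) → 0 H
  atom 16: O, bond orders sum to 2 (valence 2) → 0 H
  atom 17: C, bond orders sum to 1 (valence 4) → 3 H
Totals → C:10, H:14, Cl:1, N:1, O:5.

C10H14ClNO5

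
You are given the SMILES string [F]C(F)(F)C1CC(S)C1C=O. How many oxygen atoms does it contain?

1

Scan the SMILES for O atoms (remember two-letter symbols like Cl and Br are single atoms).
Oxygen count: 1.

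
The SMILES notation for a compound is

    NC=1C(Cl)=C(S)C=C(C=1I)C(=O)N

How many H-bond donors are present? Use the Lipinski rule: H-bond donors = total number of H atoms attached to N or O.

Donors: find every N or O and count the H atoms it carries.
  atom 1 (N): bond orders sum to 1 → 2 H
  atom 12 (O): bond orders sum to 2 → 0 H
  atom 13 (N): bond orders sum to 1 → 2 H
Lipinski HBD = 4.

4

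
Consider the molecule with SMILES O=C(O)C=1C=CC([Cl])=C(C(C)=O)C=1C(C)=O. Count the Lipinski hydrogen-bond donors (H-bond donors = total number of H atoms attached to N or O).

Donors: find every N or O and count the H atoms it carries.
  atom 1 (O): bond orders sum to 2 → 0 H
  atom 3 (O): bond orders sum to 1 → 1 H
  atom 12 (O): bond orders sum to 2 → 0 H
  atom 16 (O): bond orders sum to 2 → 0 H
Lipinski HBD = 1.

1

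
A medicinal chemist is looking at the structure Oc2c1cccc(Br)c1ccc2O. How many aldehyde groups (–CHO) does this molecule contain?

Scan the SMILES for the aldehyde motif — none present.
Groups that are present: 2 hydroxyl.

0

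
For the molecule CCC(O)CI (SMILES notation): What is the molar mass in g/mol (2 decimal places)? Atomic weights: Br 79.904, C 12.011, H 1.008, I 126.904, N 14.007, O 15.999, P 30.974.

200.02 g/mol

First, the molecular formula is C4H9IO (counting implicit H from valence).
  C: 4 × 12.011 = 48.044
  H: 9 × 1.008 = 9.072
  I: 1 × 126.904 = 126.904
  O: 1 × 15.999 = 15.999
Sum: 4×12.011 + 9×1.008 + 1×126.904 + 1×15.999 = 200.019 → 200.02 g/mol.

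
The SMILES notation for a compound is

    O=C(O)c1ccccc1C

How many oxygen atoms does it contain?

2

Scan the SMILES for O atoms (remember two-letter symbols like Cl and Br are single atoms).
Oxygen count: 2.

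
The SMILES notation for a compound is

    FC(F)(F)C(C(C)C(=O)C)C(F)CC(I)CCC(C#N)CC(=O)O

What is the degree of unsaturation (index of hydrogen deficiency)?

4

Degree of unsaturation = (number of rings) + (number of π bonds).
Ring closures in the SMILES: 0.
π bonds: 2 double bonds (each 1 DoU), 1 triple bond (each 2 DoU) → 4 DoU from unsaturation.
Total DoU = 0 + 4 = 4.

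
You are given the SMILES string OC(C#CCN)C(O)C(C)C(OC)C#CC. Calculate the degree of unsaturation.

4

Degree of unsaturation = (number of rings) + (number of π bonds).
Ring closures in the SMILES: 0.
π bonds: 2 triple bonds (each 2 DoU) → 4 DoU from unsaturation.
Total DoU = 0 + 4 = 4.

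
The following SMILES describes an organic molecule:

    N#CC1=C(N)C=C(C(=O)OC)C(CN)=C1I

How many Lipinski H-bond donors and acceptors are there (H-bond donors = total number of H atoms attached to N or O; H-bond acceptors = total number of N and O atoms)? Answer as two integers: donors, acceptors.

4, 5

Donors: find every N or O and count the H atoms it carries.
  atom 1 (N): bond orders sum to 3 → 0 H
  atom 5 (N): bond orders sum to 1 → 2 H
  atom 9 (O): bond orders sum to 2 → 0 H
  atom 10 (O): bond orders sum to 2 → 0 H
  atom 14 (N): bond orders sum to 1 → 2 H
Lipinski HBD = 4.
Acceptors: N atoms = 3, O atoms = 2 → HBA = 5.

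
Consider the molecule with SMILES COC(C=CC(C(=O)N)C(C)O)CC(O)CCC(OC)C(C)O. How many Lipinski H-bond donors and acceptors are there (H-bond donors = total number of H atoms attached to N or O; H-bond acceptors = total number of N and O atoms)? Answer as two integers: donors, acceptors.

5, 7

Donors: find every N or O and count the H atoms it carries.
  atom 2 (O): bond orders sum to 2 → 0 H
  atom 8 (O): bond orders sum to 2 → 0 H
  atom 9 (N): bond orders sum to 1 → 2 H
  atom 12 (O): bond orders sum to 1 → 1 H
  atom 15 (O): bond orders sum to 1 → 1 H
  atom 19 (O): bond orders sum to 2 → 0 H
  atom 23 (O): bond orders sum to 1 → 1 H
Lipinski HBD = 5.
Acceptors: N atoms = 1, O atoms = 6 → HBA = 7.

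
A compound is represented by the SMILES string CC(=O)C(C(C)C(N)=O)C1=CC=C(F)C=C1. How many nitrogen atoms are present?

Scan the SMILES for N atoms (remember two-letter symbols like Cl and Br are single atoms).
Nitrogen count: 1.

1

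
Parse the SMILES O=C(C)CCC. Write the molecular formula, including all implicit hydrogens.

Walk through each heavy atom and fill implicit hydrogens from standard valence (C 4, N 3, O 2, S 2, halogen 1):
  atom 1: O, bond orders sum to 2 (valence 2) → 0 H
  atom 2: C, bond orders sum to 4 (valence 4) → 0 H
  atom 3: C, bond orders sum to 1 (valence 4) → 3 H
  atom 4: C, bond orders sum to 2 (valence 4) → 2 H
  atom 5: C, bond orders sum to 2 (valence 4) → 2 H
  atom 6: C, bond orders sum to 1 (valence 4) → 3 H
Totals → C:5, H:10, O:1.

C5H10O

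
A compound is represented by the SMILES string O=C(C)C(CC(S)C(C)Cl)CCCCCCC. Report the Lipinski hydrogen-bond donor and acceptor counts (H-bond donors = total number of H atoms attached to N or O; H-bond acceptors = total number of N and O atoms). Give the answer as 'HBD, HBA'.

Donors: find every N or O and count the H atoms it carries.
  atom 1 (O): bond orders sum to 2 → 0 H
Lipinski HBD = 0.
Acceptors: N atoms = 0, O atoms = 1 → HBA = 1.

0, 1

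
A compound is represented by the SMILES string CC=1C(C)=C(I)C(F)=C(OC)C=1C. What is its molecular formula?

Walk through each heavy atom and fill implicit hydrogens from standard valence (C 4, N 3, O 2, S 2, halogen 1):
  atom 1: C, bond orders sum to 1 (valence 4) → 3 H
  atom 2: C, bond orders sum to 4 (valence 4) → 0 H
  atom 3: C, bond orders sum to 4 (valence 4) → 0 H
  atom 4: C, bond orders sum to 1 (valence 4) → 3 H
  atom 5: C, bond orders sum to 4 (valence 4) → 0 H
  atom 6: I (halogen, monovalent) → 0 H
  atom 7: C, bond orders sum to 4 (valence 4) → 0 H
  atom 8: F (halogen, monovalent) → 0 H
  atom 9: C, bond orders sum to 4 (valence 4) → 0 H
  atom 10: O, bond orders sum to 2 (valence 2) → 0 H
  atom 11: C, bond orders sum to 1 (valence 4) → 3 H
  atom 12: C, bond orders sum to 4 (valence 4) → 0 H
  atom 13: C, bond orders sum to 1 (valence 4) → 3 H
Totals → C:10, H:12, F:1, I:1, O:1.

C10H12FIO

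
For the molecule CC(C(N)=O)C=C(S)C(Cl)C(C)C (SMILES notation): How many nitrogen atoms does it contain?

Scan the SMILES for N atoms (remember two-letter symbols like Cl and Br are single atoms).
Nitrogen count: 1.

1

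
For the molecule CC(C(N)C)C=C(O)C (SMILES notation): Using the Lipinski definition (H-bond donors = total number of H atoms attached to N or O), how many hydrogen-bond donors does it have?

3

Donors: find every N or O and count the H atoms it carries.
  atom 4 (N): bond orders sum to 1 → 2 H
  atom 8 (O): bond orders sum to 1 → 1 H
Lipinski HBD = 3.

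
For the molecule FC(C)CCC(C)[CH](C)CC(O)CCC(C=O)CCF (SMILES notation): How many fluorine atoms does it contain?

2

Scan the SMILES for F atoms (remember two-letter symbols like Cl and Br are single atoms).
Fluorine count: 2.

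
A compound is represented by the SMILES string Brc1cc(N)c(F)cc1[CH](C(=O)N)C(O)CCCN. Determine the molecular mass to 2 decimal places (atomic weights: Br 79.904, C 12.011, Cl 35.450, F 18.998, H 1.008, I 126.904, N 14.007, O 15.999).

First, the molecular formula is C12H17BrFN3O2 (counting implicit H from valence).
  Br: 1 × 79.904 = 79.904
  C: 12 × 12.011 = 144.132
  F: 1 × 18.998 = 18.998
  H: 17 × 1.008 = 17.136
  N: 3 × 14.007 = 42.021
  O: 2 × 15.999 = 31.998
Sum: 1×79.904 + 12×12.011 + 1×18.998 + 17×1.008 + 3×14.007 + 2×15.999 = 334.189 → 334.19 g/mol.

334.19 g/mol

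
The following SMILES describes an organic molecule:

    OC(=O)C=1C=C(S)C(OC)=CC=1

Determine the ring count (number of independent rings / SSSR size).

In SMILES, each pair of matching ring-closure digits denotes one ring-closing bond; the number of such bonds equals the number of independent rings.
Ring-closure bonds here: 1.

1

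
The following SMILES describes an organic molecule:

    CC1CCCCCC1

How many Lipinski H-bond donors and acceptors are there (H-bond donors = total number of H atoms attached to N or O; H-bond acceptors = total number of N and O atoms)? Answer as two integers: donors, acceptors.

0, 0

Donors: find every N or O and count the H atoms it carries.
  (no N or O atoms present)
Lipinski HBD = 0.
Acceptors: N atoms = 0, O atoms = 0 → HBA = 0.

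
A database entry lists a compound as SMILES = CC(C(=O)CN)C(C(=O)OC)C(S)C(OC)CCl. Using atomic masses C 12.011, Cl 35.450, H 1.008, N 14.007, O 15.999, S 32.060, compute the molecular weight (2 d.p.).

297.79 g/mol

First, the molecular formula is C11H20ClNO4S (counting implicit H from valence).
  C: 11 × 12.011 = 132.121
  Cl: 1 × 35.450 = 35.450
  H: 20 × 1.008 = 20.160
  N: 1 × 14.007 = 14.007
  O: 4 × 15.999 = 63.996
  S: 1 × 32.060 = 32.060
Sum: 11×12.011 + 1×35.450 + 20×1.008 + 1×14.007 + 4×15.999 + 1×32.060 = 297.794 → 297.79 g/mol.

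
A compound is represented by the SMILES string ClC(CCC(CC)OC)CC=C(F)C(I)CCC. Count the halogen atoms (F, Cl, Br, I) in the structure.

Halogen atoms appear at heavy-atom positions 1, 13, 15 (1×Cl, 1×F, 1×I).
Other groups present: 1 alkene, 1 ether.
Halogen count: 3.

3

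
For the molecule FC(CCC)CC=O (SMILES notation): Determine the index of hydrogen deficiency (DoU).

Degree of unsaturation = (number of rings) + (number of π bonds).
Ring closures in the SMILES: 0.
π bonds: 1 double bond (each 1 DoU) → 1 DoU from unsaturation.
Total DoU = 0 + 1 = 1.

1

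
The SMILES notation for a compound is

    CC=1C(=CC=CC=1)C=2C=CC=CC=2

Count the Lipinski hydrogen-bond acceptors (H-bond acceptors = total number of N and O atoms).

0

N atoms: 0; O atoms: 0.
Lipinski HBA = 0 + 0 = 0.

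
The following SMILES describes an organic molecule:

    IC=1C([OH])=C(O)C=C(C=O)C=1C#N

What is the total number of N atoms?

1

Scan the SMILES for N atoms (remember two-letter symbols like Cl and Br are single atoms).
Nitrogen count: 1.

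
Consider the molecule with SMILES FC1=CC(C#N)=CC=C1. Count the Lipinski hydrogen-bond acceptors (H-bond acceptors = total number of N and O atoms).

1

N atoms: 1; O atoms: 0.
Lipinski HBA = 1 + 0 = 1.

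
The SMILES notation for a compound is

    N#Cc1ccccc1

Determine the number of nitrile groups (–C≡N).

1

The nitrile motif appears at heavy-atom position 2 in the SMILES.
Nitrile count: 1.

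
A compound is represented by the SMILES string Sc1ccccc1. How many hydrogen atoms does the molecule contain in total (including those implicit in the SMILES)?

Walk through each heavy atom and fill implicit hydrogens from standard valence (C 4, N 3, O 2, S 2, halogen 1); for lowercase aromatic atoms, an aromatic c carries 1 H when it has two neighbours and 0 H with three, and aromatic n carries 0 H:
  atom 1: S, bond orders sum to 1 (valence 2) → 1 H
  atom 2: aromatic c, 3 neighbours → 0 H
  atom 3: aromatic c, 2 neighbours → 1 H
  atom 4: aromatic c, 2 neighbours → 1 H
  atom 5: aromatic c, 2 neighbours → 1 H
  atom 6: aromatic c, 2 neighbours → 1 H
  atom 7: aromatic c, 2 neighbours → 1 H
Total hydrogens: 6.

6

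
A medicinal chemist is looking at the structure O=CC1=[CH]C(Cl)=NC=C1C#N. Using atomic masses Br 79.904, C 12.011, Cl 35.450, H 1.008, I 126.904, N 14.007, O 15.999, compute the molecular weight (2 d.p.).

First, the molecular formula is C7H3ClN2O (counting implicit H from valence).
  C: 7 × 12.011 = 84.077
  Cl: 1 × 35.450 = 35.450
  H: 3 × 1.008 = 3.024
  N: 2 × 14.007 = 28.014
  O: 1 × 15.999 = 15.999
Sum: 7×12.011 + 1×35.450 + 3×1.008 + 2×14.007 + 1×15.999 = 166.564 → 166.56 g/mol.

166.56 g/mol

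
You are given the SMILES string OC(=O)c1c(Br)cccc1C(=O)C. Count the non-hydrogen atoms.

Every atom symbol written in the SMILES (organic subset) is one heavy atom; implicit H are not written.
Heavy atoms by element → Br:1, C:9, O:3.
Total: 13.

13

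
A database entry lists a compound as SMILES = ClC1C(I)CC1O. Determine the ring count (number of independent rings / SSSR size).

1

In SMILES, each pair of matching ring-closure digits denotes one ring-closing bond; the number of such bonds equals the number of independent rings.
Ring-closure bonds here: 1.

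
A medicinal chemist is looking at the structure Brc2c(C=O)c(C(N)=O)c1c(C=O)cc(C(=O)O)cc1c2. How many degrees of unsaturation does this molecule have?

11

Molecular formula: C14H8BrNO5.
DoU = (2C + 2 + N − H − X) / 2, where X is the halogen count and O/S are ignored.
    = (2·14 + 2 + 1 − 8 − 1) / 2 = 22 / 2 = 11.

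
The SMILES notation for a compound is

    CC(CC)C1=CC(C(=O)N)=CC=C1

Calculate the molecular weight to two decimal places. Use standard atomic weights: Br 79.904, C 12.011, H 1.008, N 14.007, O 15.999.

177.25 g/mol

First, the molecular formula is C11H15NO (counting implicit H from valence).
  C: 11 × 12.011 = 132.121
  H: 15 × 1.008 = 15.120
  N: 1 × 14.007 = 14.007
  O: 1 × 15.999 = 15.999
Sum: 11×12.011 + 15×1.008 + 1×14.007 + 1×15.999 = 177.247 → 177.25 g/mol.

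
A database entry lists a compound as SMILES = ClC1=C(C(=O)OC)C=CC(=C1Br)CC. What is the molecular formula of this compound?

C10H10BrClO2

Walk through each heavy atom and fill implicit hydrogens from standard valence (C 4, N 3, O 2, S 2, halogen 1):
  atom 1: Cl (halogen, monovalent) → 0 H
  atom 2: C, bond orders sum to 4 (valence 4) → 0 H
  atom 3: C, bond orders sum to 4 (valence 4) → 0 H
  atom 4: C, bond orders sum to 4 (valence 4) → 0 H
  atom 5: O, bond orders sum to 2 (valence 2) → 0 H
  atom 6: O, bond orders sum to 2 (valence 2) → 0 H
  atom 7: C, bond orders sum to 1 (valence 4) → 3 H
  atom 8: C, bond orders sum to 3 (valence 4) → 1 H
  atom 9: C, bond orders sum to 3 (valence 4) → 1 H
  atom 10: C, bond orders sum to 4 (valence 4) → 0 H
  atom 11: C, bond orders sum to 4 (valence 4) → 0 H
  atom 12: Br (halogen, monovalent) → 0 H
  atom 13: C, bond orders sum to 2 (valence 4) → 2 H
  atom 14: C, bond orders sum to 1 (valence 4) → 3 H
Totals → C:10, H:10, Br:1, Cl:1, O:2.
In Hill order: C10H10BrClO2.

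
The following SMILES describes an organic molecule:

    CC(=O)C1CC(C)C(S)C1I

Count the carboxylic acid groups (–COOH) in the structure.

0

Scan the SMILES for the carboxylic acid motif — none present.
Groups that are present: 1 ketone, 1 thiol.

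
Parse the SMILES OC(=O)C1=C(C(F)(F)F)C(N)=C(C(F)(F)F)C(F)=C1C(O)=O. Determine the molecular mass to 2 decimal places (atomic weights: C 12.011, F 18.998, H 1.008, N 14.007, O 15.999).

335.13 g/mol

First, the molecular formula is C10H4F7NO4 (counting implicit H from valence).
  C: 10 × 12.011 = 120.110
  F: 7 × 18.998 = 132.986
  H: 4 × 1.008 = 4.032
  N: 1 × 14.007 = 14.007
  O: 4 × 15.999 = 63.996
Sum: 10×12.011 + 7×18.998 + 4×1.008 + 1×14.007 + 4×15.999 = 335.131 → 335.13 g/mol.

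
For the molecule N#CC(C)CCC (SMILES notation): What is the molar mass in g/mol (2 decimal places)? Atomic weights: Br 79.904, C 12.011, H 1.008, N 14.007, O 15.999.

97.16 g/mol

First, the molecular formula is C6H11N (counting implicit H from valence).
  C: 6 × 12.011 = 72.066
  H: 11 × 1.008 = 11.088
  N: 1 × 14.007 = 14.007
Sum: 6×12.011 + 11×1.008 + 1×14.007 = 97.161 → 97.16 g/mol.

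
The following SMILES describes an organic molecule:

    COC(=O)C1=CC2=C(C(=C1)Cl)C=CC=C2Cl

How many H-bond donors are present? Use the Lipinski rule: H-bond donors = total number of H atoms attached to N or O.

Donors: find every N or O and count the H atoms it carries.
  atom 2 (O): bond orders sum to 2 → 0 H
  atom 4 (O): bond orders sum to 2 → 0 H
Lipinski HBD = 0.

0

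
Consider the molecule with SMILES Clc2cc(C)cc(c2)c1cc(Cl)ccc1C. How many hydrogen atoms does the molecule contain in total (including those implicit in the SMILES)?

12

Walk through each heavy atom and fill implicit hydrogens from standard valence (C 4, N 3, O 2, S 2, halogen 1); for lowercase aromatic atoms, an aromatic c carries 1 H when it has two neighbours and 0 H with three, and aromatic n carries 0 H:
  atom 1: Cl (halogen, monovalent) → 0 H
  atom 2: aromatic c, 3 neighbours → 0 H
  atom 3: aromatic c, 2 neighbours → 1 H
  atom 4: aromatic c, 3 neighbours → 0 H
  atom 5: C, bond orders sum to 1 (valence 4) → 3 H
  atom 6: aromatic c, 2 neighbours → 1 H
  atom 7: aromatic c, 3 neighbours → 0 H
  atom 8: aromatic c, 2 neighbours → 1 H
  atom 9: aromatic c, 3 neighbours → 0 H
  atom 10: aromatic c, 2 neighbours → 1 H
  atom 11: aromatic c, 3 neighbours → 0 H
  atom 12: Cl (halogen, monovalent) → 0 H
  atom 13: aromatic c, 2 neighbours → 1 H
  atom 14: aromatic c, 2 neighbours → 1 H
  atom 15: aromatic c, 3 neighbours → 0 H
  atom 16: C, bond orders sum to 1 (valence 4) → 3 H
Total hydrogens: 12.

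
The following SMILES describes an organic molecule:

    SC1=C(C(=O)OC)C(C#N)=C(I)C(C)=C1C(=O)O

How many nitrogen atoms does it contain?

Scan the SMILES for N atoms (remember two-letter symbols like Cl and Br are single atoms).
Nitrogen count: 1.

1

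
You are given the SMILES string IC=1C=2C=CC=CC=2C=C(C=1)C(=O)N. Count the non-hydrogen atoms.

Every atom symbol written in the SMILES (organic subset) is one heavy atom; implicit H are not written.
Heavy atoms by element → C:11, I:1, N:1, O:1.
Total: 14.

14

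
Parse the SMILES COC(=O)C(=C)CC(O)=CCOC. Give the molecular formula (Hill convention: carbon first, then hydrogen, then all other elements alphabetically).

Walk through each heavy atom and fill implicit hydrogens from standard valence (C 4, N 3, O 2, S 2, halogen 1):
  atom 1: C, bond orders sum to 1 (valence 4) → 3 H
  atom 2: O, bond orders sum to 2 (valence 2) → 0 H
  atom 3: C, bond orders sum to 4 (valence 4) → 0 H
  atom 4: O, bond orders sum to 2 (valence 2) → 0 H
  atom 5: C, bond orders sum to 4 (valence 4) → 0 H
  atom 6: C, bond orders sum to 2 (valence 4) → 2 H
  atom 7: C, bond orders sum to 2 (valence 4) → 2 H
  atom 8: C, bond orders sum to 4 (valence 4) → 0 H
  atom 9: O, bond orders sum to 1 (valence 2) → 1 H
  atom 10: C, bond orders sum to 3 (valence 4) → 1 H
  atom 11: C, bond orders sum to 2 (valence 4) → 2 H
  atom 12: O, bond orders sum to 2 (valence 2) → 0 H
  atom 13: C, bond orders sum to 1 (valence 4) → 3 H
Totals → C:9, H:14, O:4.
In Hill order: C9H14O4.

C9H14O4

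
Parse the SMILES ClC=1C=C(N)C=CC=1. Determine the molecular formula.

Walk through each heavy atom and fill implicit hydrogens from standard valence (C 4, N 3, O 2, S 2, halogen 1):
  atom 1: Cl (halogen, monovalent) → 0 H
  atom 2: C, bond orders sum to 4 (valence 4) → 0 H
  atom 3: C, bond orders sum to 3 (valence 4) → 1 H
  atom 4: C, bond orders sum to 4 (valence 4) → 0 H
  atom 5: N, bond orders sum to 1 (valence 3) → 2 H
  atom 6: C, bond orders sum to 3 (valence 4) → 1 H
  atom 7: C, bond orders sum to 3 (valence 4) → 1 H
  atom 8: C, bond orders sum to 3 (valence 4) → 1 H
Totals → C:6, H:6, Cl:1, N:1.

C6H6ClN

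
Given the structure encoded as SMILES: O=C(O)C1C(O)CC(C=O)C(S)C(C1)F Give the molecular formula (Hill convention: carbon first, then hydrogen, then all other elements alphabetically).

Walk through each heavy atom and fill implicit hydrogens from standard valence (C 4, N 3, O 2, S 2, halogen 1):
  atom 1: O, bond orders sum to 2 (valence 2) → 0 H
  atom 2: C, bond orders sum to 4 (valence 4) → 0 H
  atom 3: O, bond orders sum to 1 (valence 2) → 1 H
  atom 4: C, bond orders sum to 3 (valence 4) → 1 H
  atom 5: C, bond orders sum to 3 (valence 4) → 1 H
  atom 6: O, bond orders sum to 1 (valence 2) → 1 H
  atom 7: C, bond orders sum to 2 (valence 4) → 2 H
  atom 8: C, bond orders sum to 3 (valence 4) → 1 H
  atom 9: C, bond orders sum to 3 (valence 4) → 1 H
  atom 10: O, bond orders sum to 2 (valence 2) → 0 H
  atom 11: C, bond orders sum to 3 (valence 4) → 1 H
  atom 12: S, bond orders sum to 1 (valence 2) → 1 H
  atom 13: C, bond orders sum to 3 (valence 4) → 1 H
  atom 14: C, bond orders sum to 2 (valence 4) → 2 H
  atom 15: F (halogen, monovalent) → 0 H
Totals → C:9, H:13, F:1, O:4, S:1.

C9H13FO4S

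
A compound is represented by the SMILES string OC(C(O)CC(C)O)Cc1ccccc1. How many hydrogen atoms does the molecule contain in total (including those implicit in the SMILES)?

18

Walk through each heavy atom and fill implicit hydrogens from standard valence (C 4, N 3, O 2, S 2, halogen 1); for lowercase aromatic atoms, an aromatic c carries 1 H when it has two neighbours and 0 H with three, and aromatic n carries 0 H:
  atom 1: O, bond orders sum to 1 (valence 2) → 1 H
  atom 2: C, bond orders sum to 3 (valence 4) → 1 H
  atom 3: C, bond orders sum to 3 (valence 4) → 1 H
  atom 4: O, bond orders sum to 1 (valence 2) → 1 H
  atom 5: C, bond orders sum to 2 (valence 4) → 2 H
  atom 6: C, bond orders sum to 3 (valence 4) → 1 H
  atom 7: C, bond orders sum to 1 (valence 4) → 3 H
  atom 8: O, bond orders sum to 1 (valence 2) → 1 H
  atom 9: C, bond orders sum to 2 (valence 4) → 2 H
  atom 10: aromatic c, 3 neighbours → 0 H
  atom 11: aromatic c, 2 neighbours → 1 H
  atom 12: aromatic c, 2 neighbours → 1 H
  atom 13: aromatic c, 2 neighbours → 1 H
  atom 14: aromatic c, 2 neighbours → 1 H
  atom 15: aromatic c, 2 neighbours → 1 H
Total hydrogens: 18.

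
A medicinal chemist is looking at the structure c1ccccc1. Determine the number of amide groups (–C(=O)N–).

Scan the SMILES for the amide motif — none present.

0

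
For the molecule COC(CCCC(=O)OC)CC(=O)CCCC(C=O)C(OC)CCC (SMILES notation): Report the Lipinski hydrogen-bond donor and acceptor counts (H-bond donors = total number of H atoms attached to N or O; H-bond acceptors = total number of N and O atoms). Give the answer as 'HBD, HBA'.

0, 6

Donors: find every N or O and count the H atoms it carries.
  atom 2 (O): bond orders sum to 2 → 0 H
  atom 8 (O): bond orders sum to 2 → 0 H
  atom 9 (O): bond orders sum to 2 → 0 H
  atom 13 (O): bond orders sum to 2 → 0 H
  atom 19 (O): bond orders sum to 2 → 0 H
  atom 21 (O): bond orders sum to 2 → 0 H
Lipinski HBD = 0.
Acceptors: N atoms = 0, O atoms = 6 → HBA = 6.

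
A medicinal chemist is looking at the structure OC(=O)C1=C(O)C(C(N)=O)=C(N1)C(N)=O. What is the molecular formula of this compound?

Walk through each heavy atom and fill implicit hydrogens from standard valence (C 4, N 3, O 2, S 2, halogen 1):
  atom 1: O, bond orders sum to 1 (valence 2) → 1 H
  atom 2: C, bond orders sum to 4 (valence 4) → 0 H
  atom 3: O, bond orders sum to 2 (valence 2) → 0 H
  atom 4: C, bond orders sum to 4 (valence 4) → 0 H
  atom 5: C, bond orders sum to 4 (valence 4) → 0 H
  atom 6: O, bond orders sum to 1 (valence 2) → 1 H
  atom 7: C, bond orders sum to 4 (valence 4) → 0 H
  atom 8: C, bond orders sum to 4 (valence 4) → 0 H
  atom 9: N, bond orders sum to 1 (valence 3) → 2 H
  atom 10: O, bond orders sum to 2 (valence 2) → 0 H
  atom 11: C, bond orders sum to 4 (valence 4) → 0 H
  atom 12: N, bond orders sum to 2 (valence 3) → 1 H
  atom 13: C, bond orders sum to 4 (valence 4) → 0 H
  atom 14: N, bond orders sum to 1 (valence 3) → 2 H
  atom 15: O, bond orders sum to 2 (valence 2) → 0 H
Totals → C:7, H:7, N:3, O:5.
In Hill order: C7H7N3O5.

C7H7N3O5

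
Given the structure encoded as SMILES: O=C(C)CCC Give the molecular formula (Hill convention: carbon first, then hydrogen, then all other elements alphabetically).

C5H10O

Walk through each heavy atom and fill implicit hydrogens from standard valence (C 4, N 3, O 2, S 2, halogen 1):
  atom 1: O, bond orders sum to 2 (valence 2) → 0 H
  atom 2: C, bond orders sum to 4 (valence 4) → 0 H
  atom 3: C, bond orders sum to 1 (valence 4) → 3 H
  atom 4: C, bond orders sum to 2 (valence 4) → 2 H
  atom 5: C, bond orders sum to 2 (valence 4) → 2 H
  atom 6: C, bond orders sum to 1 (valence 4) → 3 H
Totals → C:5, H:10, O:1.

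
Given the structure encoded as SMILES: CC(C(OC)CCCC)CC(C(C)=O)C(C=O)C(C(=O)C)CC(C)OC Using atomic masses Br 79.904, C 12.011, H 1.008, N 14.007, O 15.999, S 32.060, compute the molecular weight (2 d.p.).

First, the molecular formula is C21H38O5 (counting implicit H from valence).
  C: 21 × 12.011 = 252.231
  H: 38 × 1.008 = 38.304
  O: 5 × 15.999 = 79.995
Sum: 21×12.011 + 38×1.008 + 5×15.999 = 370.530 → 370.53 g/mol.

370.53 g/mol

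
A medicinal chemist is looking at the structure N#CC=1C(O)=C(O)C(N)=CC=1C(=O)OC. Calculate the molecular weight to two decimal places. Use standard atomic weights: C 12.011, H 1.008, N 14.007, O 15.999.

208.17 g/mol

First, the molecular formula is C9H8N2O4 (counting implicit H from valence).
  C: 9 × 12.011 = 108.099
  H: 8 × 1.008 = 8.064
  N: 2 × 14.007 = 28.014
  O: 4 × 15.999 = 63.996
Sum: 9×12.011 + 8×1.008 + 2×14.007 + 4×15.999 = 208.173 → 208.17 g/mol.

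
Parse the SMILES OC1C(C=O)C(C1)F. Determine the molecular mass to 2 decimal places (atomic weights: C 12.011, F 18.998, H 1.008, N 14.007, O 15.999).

118.11 g/mol

First, the molecular formula is C5H7FO2 (counting implicit H from valence).
  C: 5 × 12.011 = 60.055
  F: 1 × 18.998 = 18.998
  H: 7 × 1.008 = 7.056
  O: 2 × 15.999 = 31.998
Sum: 5×12.011 + 1×18.998 + 7×1.008 + 2×15.999 = 118.107 → 118.11 g/mol.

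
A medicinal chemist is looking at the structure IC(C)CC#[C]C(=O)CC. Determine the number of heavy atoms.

10

Every atom symbol written in the SMILES (organic subset) is one heavy atom; implicit H are not written.
Heavy atoms by element → C:8, I:1, O:1.
Total: 10.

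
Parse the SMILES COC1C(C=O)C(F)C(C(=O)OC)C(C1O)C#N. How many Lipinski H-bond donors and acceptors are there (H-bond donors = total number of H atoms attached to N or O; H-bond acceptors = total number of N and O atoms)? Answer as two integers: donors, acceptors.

Donors: find every N or O and count the H atoms it carries.
  atom 2 (O): bond orders sum to 2 → 0 H
  atom 6 (O): bond orders sum to 2 → 0 H
  atom 11 (O): bond orders sum to 2 → 0 H
  atom 12 (O): bond orders sum to 2 → 0 H
  atom 16 (O): bond orders sum to 1 → 1 H
  atom 18 (N): bond orders sum to 3 → 0 H
Lipinski HBD = 1.
Acceptors: N atoms = 1, O atoms = 5 → HBA = 6.

1, 6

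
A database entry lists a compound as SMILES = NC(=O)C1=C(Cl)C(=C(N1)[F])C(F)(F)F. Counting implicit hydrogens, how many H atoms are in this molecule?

Walk through each heavy atom and fill implicit hydrogens from standard valence (C 4, N 3, O 2, S 2, halogen 1):
  atom 1: N, bond orders sum to 1 (valence 3) → 2 H
  atom 2: C, bond orders sum to 4 (valence 4) → 0 H
  atom 3: O, bond orders sum to 2 (valence 2) → 0 H
  atom 4: C, bond orders sum to 4 (valence 4) → 0 H
  atom 5: C, bond orders sum to 4 (valence 4) → 0 H
  atom 6: Cl (halogen, monovalent) → 0 H
  atom 7: C, bond orders sum to 4 (valence 4) → 0 H
  atom 8: C, bond orders sum to 4 (valence 4) → 0 H
  atom 9: N, bond orders sum to 2 (valence 3) → 1 H
  atom 10: F with explicit H count 0
  atom 11: C, bond orders sum to 4 (valence 4) → 0 H
  atom 12: F (halogen, monovalent) → 0 H
  atom 13: F (halogen, monovalent) → 0 H
  atom 14: F (halogen, monovalent) → 0 H
Total hydrogens: 3.

3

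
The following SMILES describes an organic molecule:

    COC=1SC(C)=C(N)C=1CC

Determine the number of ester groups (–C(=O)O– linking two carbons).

0

Scan the SMILES for the ester motif — none present.
Groups that are present: 1 ether, 1 primary amine.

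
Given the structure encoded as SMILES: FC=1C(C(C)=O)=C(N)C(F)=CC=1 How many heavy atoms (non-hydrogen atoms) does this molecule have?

Every atom symbol written in the SMILES (organic subset) is one heavy atom; implicit H are not written.
Heavy atoms by element → C:8, F:2, N:1, O:1.
Total: 12.

12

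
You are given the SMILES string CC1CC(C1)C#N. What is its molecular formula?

Walk through each heavy atom and fill implicit hydrogens from standard valence (C 4, N 3, O 2, S 2, halogen 1):
  atom 1: C, bond orders sum to 1 (valence 4) → 3 H
  atom 2: C, bond orders sum to 3 (valence 4) → 1 H
  atom 3: C, bond orders sum to 2 (valence 4) → 2 H
  atom 4: C, bond orders sum to 3 (valence 4) → 1 H
  atom 5: C, bond orders sum to 2 (valence 4) → 2 H
  atom 6: C, bond orders sum to 4 (valence 4) → 0 H
  atom 7: N, bond orders sum to 3 (valence 3) → 0 H
Totals → C:6, H:9, N:1.

C6H9N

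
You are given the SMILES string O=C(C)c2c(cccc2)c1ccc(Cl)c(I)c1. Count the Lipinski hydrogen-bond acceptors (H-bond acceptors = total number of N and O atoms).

1

N atoms: 0; O atoms: 1.
Lipinski HBA = 0 + 1 = 1.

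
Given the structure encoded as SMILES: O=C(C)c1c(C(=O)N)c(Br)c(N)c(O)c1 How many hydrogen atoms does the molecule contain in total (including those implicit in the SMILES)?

9

Walk through each heavy atom and fill implicit hydrogens from standard valence (C 4, N 3, O 2, S 2, halogen 1); for lowercase aromatic atoms, an aromatic c carries 1 H when it has two neighbours and 0 H with three, and aromatic n carries 0 H:
  atom 1: O, bond orders sum to 2 (valence 2) → 0 H
  atom 2: C, bond orders sum to 4 (valence 4) → 0 H
  atom 3: C, bond orders sum to 1 (valence 4) → 3 H
  atom 4: aromatic c, 3 neighbours → 0 H
  atom 5: aromatic c, 3 neighbours → 0 H
  atom 6: C, bond orders sum to 4 (valence 4) → 0 H
  atom 7: O, bond orders sum to 2 (valence 2) → 0 H
  atom 8: N, bond orders sum to 1 (valence 3) → 2 H
  atom 9: aromatic c, 3 neighbours → 0 H
  atom 10: Br (halogen, monovalent) → 0 H
  atom 11: aromatic c, 3 neighbours → 0 H
  atom 12: N, bond orders sum to 1 (valence 3) → 2 H
  atom 13: aromatic c, 3 neighbours → 0 H
  atom 14: O, bond orders sum to 1 (valence 2) → 1 H
  atom 15: aromatic c, 2 neighbours → 1 H
Total hydrogens: 9.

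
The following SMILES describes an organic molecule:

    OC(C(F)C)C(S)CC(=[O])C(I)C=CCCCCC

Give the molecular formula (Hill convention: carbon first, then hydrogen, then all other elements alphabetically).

Walk through each heavy atom and fill implicit hydrogens from standard valence (C 4, N 3, O 2, S 2, halogen 1):
  atom 1: O, bond orders sum to 1 (valence 2) → 1 H
  atom 2: C, bond orders sum to 3 (valence 4) → 1 H
  atom 3: C, bond orders sum to 3 (valence 4) → 1 H
  atom 4: F (halogen, monovalent) → 0 H
  atom 5: C, bond orders sum to 1 (valence 4) → 3 H
  atom 6: C, bond orders sum to 3 (valence 4) → 1 H
  atom 7: S, bond orders sum to 1 (valence 2) → 1 H
  atom 8: C, bond orders sum to 2 (valence 4) → 2 H
  atom 9: C, bond orders sum to 4 (valence 4) → 0 H
  atom 10: O with explicit H count 0
  atom 11: C, bond orders sum to 3 (valence 4) → 1 H
  atom 12: I (halogen, monovalent) → 0 H
  atom 13: C, bond orders sum to 3 (valence 4) → 1 H
  atom 14: C, bond orders sum to 3 (valence 4) → 1 H
  atom 15: C, bond orders sum to 2 (valence 4) → 2 H
  atom 16: C, bond orders sum to 2 (valence 4) → 2 H
  atom 17: C, bond orders sum to 2 (valence 4) → 2 H
  atom 18: C, bond orders sum to 2 (valence 4) → 2 H
  atom 19: C, bond orders sum to 1 (valence 4) → 3 H
Totals → C:14, H:24, F:1, I:1, O:2, S:1.
In Hill order: C14H24FIO2S.

C14H24FIO2S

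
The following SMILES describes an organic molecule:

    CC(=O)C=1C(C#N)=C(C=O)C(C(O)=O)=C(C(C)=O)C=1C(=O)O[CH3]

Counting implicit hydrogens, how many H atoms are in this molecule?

11

Walk through each heavy atom and fill implicit hydrogens from standard valence (C 4, N 3, O 2, S 2, halogen 1):
  atom 1: C, bond orders sum to 1 (valence 4) → 3 H
  atom 2: C, bond orders sum to 4 (valence 4) → 0 H
  atom 3: O, bond orders sum to 2 (valence 2) → 0 H
  atom 4: C, bond orders sum to 4 (valence 4) → 0 H
  atom 5: C, bond orders sum to 4 (valence 4) → 0 H
  atom 6: C, bond orders sum to 4 (valence 4) → 0 H
  atom 7: N, bond orders sum to 3 (valence 3) → 0 H
  atom 8: C, bond orders sum to 4 (valence 4) → 0 H
  atom 9: C, bond orders sum to 3 (valence 4) → 1 H
  atom 10: O, bond orders sum to 2 (valence 2) → 0 H
  atom 11: C, bond orders sum to 4 (valence 4) → 0 H
  atom 12: C, bond orders sum to 4 (valence 4) → 0 H
  atom 13: O, bond orders sum to 1 (valence 2) → 1 H
  atom 14: O, bond orders sum to 2 (valence 2) → 0 H
  atom 15: C, bond orders sum to 4 (valence 4) → 0 H
  atom 16: C, bond orders sum to 4 (valence 4) → 0 H
  atom 17: C, bond orders sum to 1 (valence 4) → 3 H
  atom 18: O, bond orders sum to 2 (valence 2) → 0 H
  atom 19: C, bond orders sum to 4 (valence 4) → 0 H
  atom 20: C, bond orders sum to 4 (valence 4) → 0 H
  atom 21: O, bond orders sum to 2 (valence 2) → 0 H
  atom 22: O, bond orders sum to 2 (valence 2) → 0 H
  atom 23: C with explicit H count 3
Total hydrogens: 11.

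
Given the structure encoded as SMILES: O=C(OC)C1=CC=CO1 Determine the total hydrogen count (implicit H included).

6

Walk through each heavy atom and fill implicit hydrogens from standard valence (C 4, N 3, O 2, S 2, halogen 1):
  atom 1: O, bond orders sum to 2 (valence 2) → 0 H
  atom 2: C, bond orders sum to 4 (valence 4) → 0 H
  atom 3: O, bond orders sum to 2 (valence 2) → 0 H
  atom 4: C, bond orders sum to 1 (valence 4) → 3 H
  atom 5: C, bond orders sum to 4 (valence 4) → 0 H
  atom 6: C, bond orders sum to 3 (valence 4) → 1 H
  atom 7: C, bond orders sum to 3 (valence 4) → 1 H
  atom 8: C, bond orders sum to 3 (valence 4) → 1 H
  atom 9: O, bond orders sum to 2 (valence 2) → 0 H
Total hydrogens: 6.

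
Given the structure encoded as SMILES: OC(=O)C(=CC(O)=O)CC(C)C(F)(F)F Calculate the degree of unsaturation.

3

Degree of unsaturation = (number of rings) + (number of π bonds).
Ring closures in the SMILES: 0.
π bonds: 3 double bonds (each 1 DoU) → 3 DoU from unsaturation.
Total DoU = 0 + 3 = 3.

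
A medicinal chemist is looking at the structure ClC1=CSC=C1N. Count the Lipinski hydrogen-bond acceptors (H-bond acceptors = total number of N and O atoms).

1

N atoms: 1; O atoms: 0.
Lipinski HBA = 1 + 0 = 1.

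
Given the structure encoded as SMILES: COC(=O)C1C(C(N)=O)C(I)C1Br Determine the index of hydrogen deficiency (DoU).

Molecular formula: C7H9BrINO3.
DoU = (2C + 2 + N − H − X) / 2, where X is the halogen count and O/S are ignored.
    = (2·7 + 2 + 1 − 9 − 2) / 2 = 6 / 2 = 3.

3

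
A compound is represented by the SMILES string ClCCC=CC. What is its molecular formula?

Walk through each heavy atom and fill implicit hydrogens from standard valence (C 4, N 3, O 2, S 2, halogen 1):
  atom 1: Cl (halogen, monovalent) → 0 H
  atom 2: C, bond orders sum to 2 (valence 4) → 2 H
  atom 3: C, bond orders sum to 2 (valence 4) → 2 H
  atom 4: C, bond orders sum to 3 (valence 4) → 1 H
  atom 5: C, bond orders sum to 3 (valence 4) → 1 H
  atom 6: C, bond orders sum to 1 (valence 4) → 3 H
Totals → C:5, H:9, Cl:1.

C5H9Cl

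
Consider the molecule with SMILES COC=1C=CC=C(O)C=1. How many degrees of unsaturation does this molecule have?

4

Degree of unsaturation = (number of rings) + (number of π bonds).
Ring closures in the SMILES: 1.
π bonds: 3 double bonds (each 1 DoU) → 3 DoU from unsaturation.
Total DoU = 1 + 3 = 4.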